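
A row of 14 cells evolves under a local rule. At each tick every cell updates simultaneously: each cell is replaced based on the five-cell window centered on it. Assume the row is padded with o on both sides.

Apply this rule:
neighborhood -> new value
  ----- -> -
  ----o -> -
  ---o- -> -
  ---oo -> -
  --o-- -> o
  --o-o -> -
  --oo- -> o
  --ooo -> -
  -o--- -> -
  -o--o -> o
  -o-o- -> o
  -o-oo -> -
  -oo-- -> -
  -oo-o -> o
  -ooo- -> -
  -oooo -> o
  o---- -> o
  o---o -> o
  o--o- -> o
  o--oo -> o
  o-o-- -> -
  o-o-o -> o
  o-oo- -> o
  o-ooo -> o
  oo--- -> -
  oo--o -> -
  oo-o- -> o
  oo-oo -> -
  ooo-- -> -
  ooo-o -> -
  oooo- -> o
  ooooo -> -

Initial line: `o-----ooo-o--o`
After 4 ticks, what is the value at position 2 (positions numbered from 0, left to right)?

-

tick 1: --o------o-oo-
tick 2: -oo-o------oo-
tick 3: -ooo--o----oo-
tick 4: -o---oo-o--oo-
position 2 holds -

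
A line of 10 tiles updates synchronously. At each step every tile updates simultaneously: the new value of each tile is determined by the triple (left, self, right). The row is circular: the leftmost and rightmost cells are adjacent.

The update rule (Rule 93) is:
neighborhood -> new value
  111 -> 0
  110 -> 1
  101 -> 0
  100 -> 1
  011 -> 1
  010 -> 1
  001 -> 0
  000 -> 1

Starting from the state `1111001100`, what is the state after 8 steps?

1101101010

step 1: 1001101110
step 2: 1101101010
step 3: 1101101010  (fixed point — unchanged through step 8)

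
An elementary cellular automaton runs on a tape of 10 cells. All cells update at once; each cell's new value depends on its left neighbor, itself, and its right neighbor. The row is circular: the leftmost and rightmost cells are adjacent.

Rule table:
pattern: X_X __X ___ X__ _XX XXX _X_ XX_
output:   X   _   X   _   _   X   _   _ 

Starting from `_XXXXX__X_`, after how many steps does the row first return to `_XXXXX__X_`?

__XXX_____
X__X__XXXX
_______XXX
_XXXXX__X_

4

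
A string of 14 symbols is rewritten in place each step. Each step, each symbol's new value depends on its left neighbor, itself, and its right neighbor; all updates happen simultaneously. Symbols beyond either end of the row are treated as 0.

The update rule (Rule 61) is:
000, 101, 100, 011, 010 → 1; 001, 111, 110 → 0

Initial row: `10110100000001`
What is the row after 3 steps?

step 1: 11101111111101
step 2: 10011000000011
step 3: 11010111111010

11010111111010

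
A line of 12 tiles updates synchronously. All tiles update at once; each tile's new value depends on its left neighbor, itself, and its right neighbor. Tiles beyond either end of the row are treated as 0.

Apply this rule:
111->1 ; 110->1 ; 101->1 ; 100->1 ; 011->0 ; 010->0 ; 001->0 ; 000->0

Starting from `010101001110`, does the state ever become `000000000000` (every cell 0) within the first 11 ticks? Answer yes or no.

001010100111
000101010011
000010101001
000001010100
000000101010
000000010101
000000001010
000000000101
000000000010
000000000001
000000000000
all cells are 0 at tick 11

yes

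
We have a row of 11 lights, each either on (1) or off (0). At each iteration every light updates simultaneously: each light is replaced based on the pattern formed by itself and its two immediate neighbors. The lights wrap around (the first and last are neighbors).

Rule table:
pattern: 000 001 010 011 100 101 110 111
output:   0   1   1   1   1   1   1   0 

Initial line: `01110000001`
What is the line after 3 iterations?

11011000011
01111100110
11000111111

11000111111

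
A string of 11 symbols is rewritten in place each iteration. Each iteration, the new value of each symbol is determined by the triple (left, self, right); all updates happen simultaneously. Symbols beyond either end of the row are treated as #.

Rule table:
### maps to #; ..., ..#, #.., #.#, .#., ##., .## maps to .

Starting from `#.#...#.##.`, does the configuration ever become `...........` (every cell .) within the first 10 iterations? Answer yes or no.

iteration 1: ...........
all cells are . at iteration 1

yes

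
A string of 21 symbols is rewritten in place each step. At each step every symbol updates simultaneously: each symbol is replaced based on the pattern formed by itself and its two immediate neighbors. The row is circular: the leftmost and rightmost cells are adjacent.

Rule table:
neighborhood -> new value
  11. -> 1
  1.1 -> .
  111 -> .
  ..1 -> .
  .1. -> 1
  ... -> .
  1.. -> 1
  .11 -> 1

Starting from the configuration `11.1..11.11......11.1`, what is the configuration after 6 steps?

.1.11.11.1.1.1.1.11.1

step 1: .1.11.11.111.....11.1
step 2: .1.11.11.1.11....11.1
step 3: .1.11.11.1.111...11.1
step 4: .1.11.11.1.1.11..11.1
step 5: .1.11.11.1.1.111.11.1
step 6: .1.11.11.1.1.1.1.11.1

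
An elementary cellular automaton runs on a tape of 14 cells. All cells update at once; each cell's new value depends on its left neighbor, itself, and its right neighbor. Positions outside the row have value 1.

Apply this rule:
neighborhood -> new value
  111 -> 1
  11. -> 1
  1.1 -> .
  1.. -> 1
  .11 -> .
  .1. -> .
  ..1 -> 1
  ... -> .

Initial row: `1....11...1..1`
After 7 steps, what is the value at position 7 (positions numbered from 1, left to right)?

step 1: 11..1.11.1.11.
step 2: 1111...1....1.
step 3: 11111.1.1..1..
step 4: 11111....11.11
step 5: 111111..1.1..1
step 6: 11111111...11.
step 7: 111111111.1.1.
position 7 holds 1

1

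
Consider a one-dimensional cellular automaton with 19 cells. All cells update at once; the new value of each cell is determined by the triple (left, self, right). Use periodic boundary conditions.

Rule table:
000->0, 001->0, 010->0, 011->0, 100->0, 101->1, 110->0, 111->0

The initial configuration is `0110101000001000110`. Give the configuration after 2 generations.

0001010000000000000
0000100000000000000

0000100000000000000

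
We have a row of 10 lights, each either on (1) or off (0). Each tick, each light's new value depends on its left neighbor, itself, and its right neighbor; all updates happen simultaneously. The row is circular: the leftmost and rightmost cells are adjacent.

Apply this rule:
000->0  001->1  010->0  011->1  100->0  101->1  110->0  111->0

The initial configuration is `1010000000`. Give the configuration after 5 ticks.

0100000001
1000000010
0000000101
0000001010
0000010100

0000010100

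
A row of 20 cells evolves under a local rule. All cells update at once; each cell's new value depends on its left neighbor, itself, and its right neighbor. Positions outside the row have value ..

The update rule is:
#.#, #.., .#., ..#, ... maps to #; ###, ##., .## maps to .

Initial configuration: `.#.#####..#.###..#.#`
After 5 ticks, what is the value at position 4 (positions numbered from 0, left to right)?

tick 1: ###.....####...#####
tick 2: ...#####....###.....
tick 3: ###.....####...#####  (repeats tick 1; period 2)
tick 5: ###.....####...#####
position 4 holds .

.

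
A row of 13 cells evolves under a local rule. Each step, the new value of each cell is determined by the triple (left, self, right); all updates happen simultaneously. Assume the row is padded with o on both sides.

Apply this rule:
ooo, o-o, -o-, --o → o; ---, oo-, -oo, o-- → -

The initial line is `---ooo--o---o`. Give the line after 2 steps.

-oooo-o---ooo

--o-o--oo--o-
-oooo-o---ooo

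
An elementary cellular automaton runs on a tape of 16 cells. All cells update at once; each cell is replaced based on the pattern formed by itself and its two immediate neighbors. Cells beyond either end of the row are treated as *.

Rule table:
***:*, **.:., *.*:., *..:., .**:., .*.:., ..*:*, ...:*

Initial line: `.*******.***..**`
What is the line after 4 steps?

.***..*..**..*.*

step 1: ..*****...*..*.*
step 2: .*.***..**..*...
step 3: ....*..*...*..**
step 4: .***..*..**..*.*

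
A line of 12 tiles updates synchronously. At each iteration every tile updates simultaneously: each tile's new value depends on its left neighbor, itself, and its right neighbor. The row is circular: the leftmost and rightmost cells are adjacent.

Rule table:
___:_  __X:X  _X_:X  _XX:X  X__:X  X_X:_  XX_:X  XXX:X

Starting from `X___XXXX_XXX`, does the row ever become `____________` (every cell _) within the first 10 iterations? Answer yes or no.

no

XX_XXXXX_XXX
XX_XXXXX_XXX  (fixed point — unchanged through iteration 10)
iteration 10 is XX_XXXXX_XXX, still not uniform _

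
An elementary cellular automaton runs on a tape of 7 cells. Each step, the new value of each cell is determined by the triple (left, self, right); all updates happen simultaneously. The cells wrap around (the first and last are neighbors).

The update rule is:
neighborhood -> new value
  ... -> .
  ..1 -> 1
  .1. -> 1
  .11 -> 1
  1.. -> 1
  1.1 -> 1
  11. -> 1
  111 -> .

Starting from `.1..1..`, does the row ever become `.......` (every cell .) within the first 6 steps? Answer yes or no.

111111.
1....11
11..11.
1111111
.......
all cells are . at step 5

yes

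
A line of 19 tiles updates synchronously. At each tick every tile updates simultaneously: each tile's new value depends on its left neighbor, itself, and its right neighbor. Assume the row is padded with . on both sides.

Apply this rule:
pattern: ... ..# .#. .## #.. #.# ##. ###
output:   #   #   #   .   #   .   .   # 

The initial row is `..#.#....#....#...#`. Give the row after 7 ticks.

#.#######.###.#####

###.###############
.#...#############.
#####.###########.#
.###...#########..#
#.#.###.#######.###
#.#..#...#####...#.
#.#######.###.#####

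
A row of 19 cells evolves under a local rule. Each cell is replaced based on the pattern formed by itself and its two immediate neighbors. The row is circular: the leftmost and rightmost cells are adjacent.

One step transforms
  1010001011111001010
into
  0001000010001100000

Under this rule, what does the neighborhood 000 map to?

0

At position 4 the neighborhood is 000; the next row has 0 there.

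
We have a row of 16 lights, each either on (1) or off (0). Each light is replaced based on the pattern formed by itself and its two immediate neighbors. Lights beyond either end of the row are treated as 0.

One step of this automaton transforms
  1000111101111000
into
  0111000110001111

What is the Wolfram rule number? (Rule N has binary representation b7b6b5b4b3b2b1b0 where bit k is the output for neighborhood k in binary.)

115

position 5: 111 → 0  (bit 7 = 0)
position 7: 110 → 1  (bit 6 = 1)
position 8: 101 → 1  (bit 5 = 1)
position 1: 100 → 1  (bit 4 = 1)
position 4: 011 → 0  (bit 3 = 0)
position 0: 010 → 0  (bit 2 = 0)
position 3: 001 → 1  (bit 1 = 1)
position 2: 000 → 1  (bit 0 = 1)
bits b7..b0 = 01110011 = 115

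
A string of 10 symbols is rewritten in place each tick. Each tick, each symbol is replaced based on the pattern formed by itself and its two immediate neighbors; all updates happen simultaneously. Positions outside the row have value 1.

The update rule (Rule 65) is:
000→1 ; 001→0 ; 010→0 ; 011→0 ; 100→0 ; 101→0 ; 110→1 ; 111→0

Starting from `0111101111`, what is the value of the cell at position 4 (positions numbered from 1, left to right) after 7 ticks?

0000100000
0110001110
0010100010
0000001000
0111100010
0000101000
0110000010
position 4 holds 0

0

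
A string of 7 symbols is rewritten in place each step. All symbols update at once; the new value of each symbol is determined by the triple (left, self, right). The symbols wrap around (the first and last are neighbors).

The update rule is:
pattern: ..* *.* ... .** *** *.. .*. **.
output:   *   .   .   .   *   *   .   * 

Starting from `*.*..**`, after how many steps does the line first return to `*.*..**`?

14

step 1: *..**.*
step 2: ***.*..
step 3: .**..**
step 4: ..***.*
step 5: **.**..
step 6: .*..***
step 7: ..**.**
step 8: **.*..*
step 9: **..**.
step 10: .***.*.
step 11: *.**..*
step 12: *..***.
step 13: .**.**.
step 14: *.*..**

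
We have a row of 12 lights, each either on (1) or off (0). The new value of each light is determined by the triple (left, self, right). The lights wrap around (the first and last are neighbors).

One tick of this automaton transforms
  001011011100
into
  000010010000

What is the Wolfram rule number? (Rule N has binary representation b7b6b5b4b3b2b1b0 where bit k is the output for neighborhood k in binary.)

8

position 8: 111 → 0  (bit 7 = 0)
position 5: 110 → 0  (bit 6 = 0)
position 3: 101 → 0  (bit 5 = 0)
position 10: 100 → 0  (bit 4 = 0)
position 4: 011 → 1  (bit 3 = 1)
position 2: 010 → 0  (bit 2 = 0)
position 1: 001 → 0  (bit 1 = 0)
position 0: 000 → 0  (bit 0 = 0)
bits b7..b0 = 00001000 = 8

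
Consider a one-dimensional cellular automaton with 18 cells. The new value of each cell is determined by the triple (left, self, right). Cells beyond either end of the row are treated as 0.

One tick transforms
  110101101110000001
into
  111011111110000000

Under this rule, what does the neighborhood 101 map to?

At position 2 the neighborhood is 101; the next row has 1 there.

1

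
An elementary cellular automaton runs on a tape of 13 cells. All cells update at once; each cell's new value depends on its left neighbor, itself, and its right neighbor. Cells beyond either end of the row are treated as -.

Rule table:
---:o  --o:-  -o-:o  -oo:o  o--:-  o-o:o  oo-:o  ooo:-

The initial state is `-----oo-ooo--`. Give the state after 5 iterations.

o--o-o--ooooo

oooo-oooo-o-o
o--ooo--ooooo
o--o-o--o---o
o--ooo--o-o-o
o--o-o--ooooo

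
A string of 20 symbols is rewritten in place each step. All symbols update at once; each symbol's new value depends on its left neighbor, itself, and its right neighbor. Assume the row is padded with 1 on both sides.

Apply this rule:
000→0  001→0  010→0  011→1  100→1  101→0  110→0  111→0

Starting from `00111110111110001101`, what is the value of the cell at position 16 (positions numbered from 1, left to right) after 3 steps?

1

10100000100001001001
00010000010000100101
10001000001000010001
position 16 holds 1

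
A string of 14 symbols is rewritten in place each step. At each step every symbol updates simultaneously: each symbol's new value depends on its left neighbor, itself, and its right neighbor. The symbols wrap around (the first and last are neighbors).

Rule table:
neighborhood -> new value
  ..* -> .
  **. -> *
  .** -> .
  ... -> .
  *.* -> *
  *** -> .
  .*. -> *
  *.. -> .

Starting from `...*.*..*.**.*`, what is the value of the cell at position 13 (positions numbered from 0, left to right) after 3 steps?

*

step 1: ...***..**.***
step 2: .....*...**..*
step 3: .....*....*..*
position 13 holds *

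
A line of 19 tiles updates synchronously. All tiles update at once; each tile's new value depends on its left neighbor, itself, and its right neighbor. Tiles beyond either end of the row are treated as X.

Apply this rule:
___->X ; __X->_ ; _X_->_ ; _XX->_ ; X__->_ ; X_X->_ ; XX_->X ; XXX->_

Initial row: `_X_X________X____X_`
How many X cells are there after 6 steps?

_____XXXXXX___XX___
_XXX______X_X__X_X_
___X_XXXX__________
_X______X_XXXXXXXX_
___XXXX__________X_
_X____X_XXXXXXXX___
count of X: 10

10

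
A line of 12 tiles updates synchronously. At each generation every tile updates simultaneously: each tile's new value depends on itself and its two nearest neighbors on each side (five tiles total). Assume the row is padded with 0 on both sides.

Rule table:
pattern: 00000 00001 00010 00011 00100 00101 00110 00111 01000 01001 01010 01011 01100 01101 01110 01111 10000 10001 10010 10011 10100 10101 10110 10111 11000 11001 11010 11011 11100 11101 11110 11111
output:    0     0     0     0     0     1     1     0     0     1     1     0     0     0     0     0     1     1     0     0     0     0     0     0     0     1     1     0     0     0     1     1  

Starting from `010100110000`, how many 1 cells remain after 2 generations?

011010100100
010101010001
count of 1: 5

5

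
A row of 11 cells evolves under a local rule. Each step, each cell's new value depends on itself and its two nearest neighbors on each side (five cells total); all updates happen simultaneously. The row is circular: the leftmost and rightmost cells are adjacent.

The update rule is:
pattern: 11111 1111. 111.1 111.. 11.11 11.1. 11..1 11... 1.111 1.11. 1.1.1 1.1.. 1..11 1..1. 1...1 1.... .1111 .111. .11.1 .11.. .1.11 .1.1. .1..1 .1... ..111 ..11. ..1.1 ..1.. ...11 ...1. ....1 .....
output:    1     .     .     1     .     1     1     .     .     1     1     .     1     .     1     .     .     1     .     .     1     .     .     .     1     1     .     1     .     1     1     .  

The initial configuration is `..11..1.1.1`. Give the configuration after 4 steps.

1..1.11..1.

step 1: .11.1...1..
step 2: .1.1..111.1
step 3: .1...111.11
step 4: 1..1.11..1.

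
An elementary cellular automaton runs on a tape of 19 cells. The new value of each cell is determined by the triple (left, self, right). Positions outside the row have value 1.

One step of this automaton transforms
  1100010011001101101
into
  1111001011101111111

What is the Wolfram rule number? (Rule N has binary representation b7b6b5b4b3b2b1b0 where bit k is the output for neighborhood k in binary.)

position 0: 111 → 1  (bit 7 = 1)
position 1: 110 → 1  (bit 6 = 1)
position 14: 101 → 1  (bit 5 = 1)
position 2: 100 → 1  (bit 4 = 1)
position 8: 011 → 1  (bit 3 = 1)
position 5: 010 → 0  (bit 2 = 0)
position 4: 001 → 0  (bit 1 = 0)
position 3: 000 → 1  (bit 0 = 1)
bits b7..b0 = 11111001 = 249

249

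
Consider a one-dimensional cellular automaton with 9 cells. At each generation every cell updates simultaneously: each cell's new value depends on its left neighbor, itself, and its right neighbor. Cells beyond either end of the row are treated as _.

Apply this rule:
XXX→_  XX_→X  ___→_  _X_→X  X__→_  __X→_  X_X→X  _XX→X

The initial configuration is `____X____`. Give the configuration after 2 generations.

____X____

generation 1: ____X____  (fixed point — unchanged through generation 2)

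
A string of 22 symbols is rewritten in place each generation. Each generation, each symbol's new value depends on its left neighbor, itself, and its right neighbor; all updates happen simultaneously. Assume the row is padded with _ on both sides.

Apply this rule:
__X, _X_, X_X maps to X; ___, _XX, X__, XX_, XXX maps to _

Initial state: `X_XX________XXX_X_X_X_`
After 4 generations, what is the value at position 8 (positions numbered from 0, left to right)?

X

XX_________X___XXXXXX_
__________XX__X_______
_________X___XX_______
________XX__X_________
position 8 holds X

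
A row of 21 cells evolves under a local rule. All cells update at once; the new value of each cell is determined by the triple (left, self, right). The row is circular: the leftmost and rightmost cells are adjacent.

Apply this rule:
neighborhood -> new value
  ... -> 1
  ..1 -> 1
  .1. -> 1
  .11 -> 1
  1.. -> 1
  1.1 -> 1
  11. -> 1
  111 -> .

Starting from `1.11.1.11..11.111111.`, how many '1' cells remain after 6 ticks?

6

tick 1: 111111111111111....11
tick 2: ..............111111.
tick 3: 111111111111111....11  (repeats tick 1; period 2)
tick 6: ..............111111.
count of 1: 6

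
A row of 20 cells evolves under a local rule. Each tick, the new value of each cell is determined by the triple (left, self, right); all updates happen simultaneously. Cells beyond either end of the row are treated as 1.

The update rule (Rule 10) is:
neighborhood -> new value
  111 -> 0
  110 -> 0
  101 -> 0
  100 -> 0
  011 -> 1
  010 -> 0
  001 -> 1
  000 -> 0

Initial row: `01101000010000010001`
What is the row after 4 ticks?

00000100000100011001

01000000100000100011
00000001000001000110
00000010000010001100
00000100000100011001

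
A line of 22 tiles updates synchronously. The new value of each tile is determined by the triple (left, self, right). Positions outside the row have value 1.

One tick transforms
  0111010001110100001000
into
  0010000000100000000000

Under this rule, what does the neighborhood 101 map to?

At position 0 the neighborhood is 101; the next row has 0 there.

0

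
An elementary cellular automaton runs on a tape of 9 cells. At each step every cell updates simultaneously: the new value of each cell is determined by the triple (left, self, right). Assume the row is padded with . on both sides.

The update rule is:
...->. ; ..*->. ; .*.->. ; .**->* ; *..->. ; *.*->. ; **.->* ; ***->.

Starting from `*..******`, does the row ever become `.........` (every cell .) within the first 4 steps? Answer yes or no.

step 1: ...*....*
step 2: .........
all cells are . at step 2

yes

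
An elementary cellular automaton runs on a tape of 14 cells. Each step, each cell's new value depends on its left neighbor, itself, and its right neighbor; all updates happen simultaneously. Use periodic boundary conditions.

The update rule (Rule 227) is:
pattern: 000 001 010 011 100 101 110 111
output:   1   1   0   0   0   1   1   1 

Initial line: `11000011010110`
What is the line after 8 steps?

11010110101110

step 1: 01011101101011
step 2: 10101110110101
step 3: 11010111011010
step 4: 01101011101101
step 5: 10110101110110
step 6: 01011010111011
step 7: 10101101011101
step 8: 11010110101110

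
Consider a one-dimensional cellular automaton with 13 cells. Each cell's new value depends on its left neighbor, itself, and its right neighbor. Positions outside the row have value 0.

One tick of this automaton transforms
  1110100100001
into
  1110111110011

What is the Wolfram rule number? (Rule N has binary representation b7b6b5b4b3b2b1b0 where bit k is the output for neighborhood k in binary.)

222

position 1: 111 → 1  (bit 7 = 1)
position 2: 110 → 1  (bit 6 = 1)
position 3: 101 → 0  (bit 5 = 0)
position 5: 100 → 1  (bit 4 = 1)
position 0: 011 → 1  (bit 3 = 1)
position 4: 010 → 1  (bit 2 = 1)
position 6: 001 → 1  (bit 1 = 1)
position 9: 000 → 0  (bit 0 = 0)
bits b7..b0 = 11011110 = 222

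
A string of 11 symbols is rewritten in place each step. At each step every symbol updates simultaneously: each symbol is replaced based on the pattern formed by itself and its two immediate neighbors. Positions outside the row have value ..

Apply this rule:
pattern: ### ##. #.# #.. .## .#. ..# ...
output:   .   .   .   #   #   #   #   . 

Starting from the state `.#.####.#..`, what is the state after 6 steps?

#.###....#.

step 1: ##.#....##.
step 2: #..##..##.#
step 3: ####.###..#
step 4: #....#..###
step 5: ##..#####..
step 6: #.###....#.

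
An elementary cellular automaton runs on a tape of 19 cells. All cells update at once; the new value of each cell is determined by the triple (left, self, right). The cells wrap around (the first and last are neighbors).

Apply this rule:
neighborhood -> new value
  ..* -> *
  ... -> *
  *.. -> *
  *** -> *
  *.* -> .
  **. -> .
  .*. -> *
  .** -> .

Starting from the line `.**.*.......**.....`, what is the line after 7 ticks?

*.*...****....*****

*...********..*****
.***.******.**.****
..*...****......**.
******.**.******..*
*****......****.**.
.***.******.**.....
*.*...****....*****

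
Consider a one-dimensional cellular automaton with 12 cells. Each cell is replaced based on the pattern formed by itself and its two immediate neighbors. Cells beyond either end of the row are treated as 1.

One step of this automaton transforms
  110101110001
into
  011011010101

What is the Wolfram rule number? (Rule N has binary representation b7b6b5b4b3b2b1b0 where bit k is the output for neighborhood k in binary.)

105

position 0: 111 → 0  (bit 7 = 0)
position 1: 110 → 1  (bit 6 = 1)
position 2: 101 → 1  (bit 5 = 1)
position 8: 100 → 0  (bit 4 = 0)
position 5: 011 → 1  (bit 3 = 1)
position 3: 010 → 0  (bit 2 = 0)
position 10: 001 → 0  (bit 1 = 0)
position 9: 000 → 1  (bit 0 = 1)
bits b7..b0 = 01101001 = 105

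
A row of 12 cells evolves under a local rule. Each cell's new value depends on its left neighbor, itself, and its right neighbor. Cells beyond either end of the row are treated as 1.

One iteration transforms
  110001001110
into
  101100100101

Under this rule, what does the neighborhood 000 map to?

1

At position 3 the neighborhood is 000; the next row has 1 there.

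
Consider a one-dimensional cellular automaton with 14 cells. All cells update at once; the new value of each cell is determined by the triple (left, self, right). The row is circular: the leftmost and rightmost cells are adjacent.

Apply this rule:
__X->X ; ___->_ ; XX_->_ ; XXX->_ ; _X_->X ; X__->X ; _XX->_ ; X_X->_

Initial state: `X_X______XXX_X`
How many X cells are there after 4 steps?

__XX____X_____
_X__X__XXX____
XXXXXXX___X___
_______X_XXX_X
count of X: 5

5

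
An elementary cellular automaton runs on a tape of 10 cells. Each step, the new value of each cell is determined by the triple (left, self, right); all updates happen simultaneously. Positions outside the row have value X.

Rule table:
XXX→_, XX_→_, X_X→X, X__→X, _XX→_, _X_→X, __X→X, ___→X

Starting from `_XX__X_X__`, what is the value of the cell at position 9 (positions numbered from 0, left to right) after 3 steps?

X

step 1: X__XXXXXXX
step 2: _XX_______
step 3: X__XXXXXXX
position 9 holds X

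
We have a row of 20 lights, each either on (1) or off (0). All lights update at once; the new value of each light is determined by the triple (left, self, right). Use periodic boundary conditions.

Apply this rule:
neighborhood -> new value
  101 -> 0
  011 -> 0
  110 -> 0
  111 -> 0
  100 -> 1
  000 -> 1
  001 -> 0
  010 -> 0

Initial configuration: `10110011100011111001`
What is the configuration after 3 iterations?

00001000011000000100
11100111000111110011
00010000110000001000

00010000110000001000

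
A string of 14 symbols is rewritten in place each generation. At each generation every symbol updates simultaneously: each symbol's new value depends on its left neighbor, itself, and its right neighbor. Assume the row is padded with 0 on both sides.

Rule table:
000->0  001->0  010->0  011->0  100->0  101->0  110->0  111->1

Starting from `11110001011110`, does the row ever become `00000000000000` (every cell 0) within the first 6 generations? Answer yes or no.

yes

01100000001100
00000000000000
all cells are 0 at generation 2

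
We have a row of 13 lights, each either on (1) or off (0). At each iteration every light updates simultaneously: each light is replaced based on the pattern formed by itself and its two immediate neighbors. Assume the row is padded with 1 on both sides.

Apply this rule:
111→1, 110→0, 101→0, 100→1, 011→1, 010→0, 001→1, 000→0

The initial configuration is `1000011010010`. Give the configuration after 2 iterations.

0100110001100
0011101011011

0011101011011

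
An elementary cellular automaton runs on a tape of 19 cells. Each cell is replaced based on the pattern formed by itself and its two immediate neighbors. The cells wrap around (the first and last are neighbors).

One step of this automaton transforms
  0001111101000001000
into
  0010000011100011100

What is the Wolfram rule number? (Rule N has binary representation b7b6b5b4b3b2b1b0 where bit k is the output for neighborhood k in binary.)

54

position 4: 111 → 0  (bit 7 = 0)
position 7: 110 → 0  (bit 6 = 0)
position 8: 101 → 1  (bit 5 = 1)
position 10: 100 → 1  (bit 4 = 1)
position 3: 011 → 0  (bit 3 = 0)
position 9: 010 → 1  (bit 2 = 1)
position 2: 001 → 1  (bit 1 = 1)
position 0: 000 → 0  (bit 0 = 0)
bits b7..b0 = 00110110 = 54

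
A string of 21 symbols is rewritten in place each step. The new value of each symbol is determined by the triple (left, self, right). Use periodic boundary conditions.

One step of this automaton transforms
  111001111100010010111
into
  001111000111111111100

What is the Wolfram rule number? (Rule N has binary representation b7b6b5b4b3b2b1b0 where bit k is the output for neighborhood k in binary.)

127

position 0: 111 → 0  (bit 7 = 0)
position 2: 110 → 1  (bit 6 = 1)
position 17: 101 → 1  (bit 5 = 1)
position 3: 100 → 1  (bit 4 = 1)
position 5: 011 → 1  (bit 3 = 1)
position 13: 010 → 1  (bit 2 = 1)
position 4: 001 → 1  (bit 1 = 1)
position 11: 000 → 1  (bit 0 = 1)
bits b7..b0 = 01111111 = 127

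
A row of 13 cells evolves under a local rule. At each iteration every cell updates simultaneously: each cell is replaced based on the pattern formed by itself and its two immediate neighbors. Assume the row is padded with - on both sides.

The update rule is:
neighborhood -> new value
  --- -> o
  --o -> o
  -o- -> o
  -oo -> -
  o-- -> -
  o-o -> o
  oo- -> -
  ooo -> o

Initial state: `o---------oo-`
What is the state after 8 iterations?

o-oooooooo---
oo-oooooo--oo
--o-oooo--o--
oooo-oo--oo-o
-oo-o---o--oo
o--oo-ooo-o--
o-o--o-o-oo-o
ooo-ooooo--oo

ooo-ooooo--oo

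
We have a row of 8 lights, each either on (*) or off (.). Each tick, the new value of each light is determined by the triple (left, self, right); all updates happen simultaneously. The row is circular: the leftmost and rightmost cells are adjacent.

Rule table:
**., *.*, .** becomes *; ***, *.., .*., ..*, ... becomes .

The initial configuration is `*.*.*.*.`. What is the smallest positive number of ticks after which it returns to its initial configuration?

tick 1: .*.*.*.*
tick 2: *.*.*.*.

2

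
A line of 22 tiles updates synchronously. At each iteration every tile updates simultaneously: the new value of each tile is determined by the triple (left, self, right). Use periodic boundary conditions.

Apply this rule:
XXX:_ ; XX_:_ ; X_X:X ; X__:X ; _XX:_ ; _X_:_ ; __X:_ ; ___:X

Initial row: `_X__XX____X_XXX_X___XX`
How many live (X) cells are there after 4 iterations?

X_X___XXX__X___X_XX___
_X_XX____X__XX__X__XX_
__X__XXX__X___X__X___X
X__X____X__XX__X__XX__
count of X: 8

8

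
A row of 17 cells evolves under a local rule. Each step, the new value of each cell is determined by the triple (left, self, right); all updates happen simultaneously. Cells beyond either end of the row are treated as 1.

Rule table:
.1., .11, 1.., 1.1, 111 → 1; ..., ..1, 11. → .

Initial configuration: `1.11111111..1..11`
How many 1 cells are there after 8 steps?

15

.11111111.1.11.11
11111111.1111.111
1111111.1111.1111
111111.1111.11111
11111.1111.111111
1111.1111.1111111
111.1111.11111111
11.1111.111111111
count of 1: 15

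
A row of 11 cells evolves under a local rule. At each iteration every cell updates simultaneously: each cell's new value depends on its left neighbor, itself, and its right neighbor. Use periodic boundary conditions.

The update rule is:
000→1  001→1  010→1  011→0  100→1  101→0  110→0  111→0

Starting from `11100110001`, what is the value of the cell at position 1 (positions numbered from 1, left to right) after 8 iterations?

1

00011001110
11100110001  (repeats iteration 0; period 2)
iteration 8: 11100110001
position 1 holds 1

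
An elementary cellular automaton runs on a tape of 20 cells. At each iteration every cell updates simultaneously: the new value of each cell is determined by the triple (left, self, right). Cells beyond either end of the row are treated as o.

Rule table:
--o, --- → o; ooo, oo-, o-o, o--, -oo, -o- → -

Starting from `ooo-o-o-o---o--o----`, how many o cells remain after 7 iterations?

3

iteration 1: ----------oo--o--ooo
iteration 2: -ooooooooo---o--o---
iteration 3: -----------oo--o--oo
iteration 4: -oooooooooo---o--o--
iteration 5: ------------oo--o--o
iteration 6: -ooooooooooo---o--o-
iteration 7: -------------oo--o--
count of o: 3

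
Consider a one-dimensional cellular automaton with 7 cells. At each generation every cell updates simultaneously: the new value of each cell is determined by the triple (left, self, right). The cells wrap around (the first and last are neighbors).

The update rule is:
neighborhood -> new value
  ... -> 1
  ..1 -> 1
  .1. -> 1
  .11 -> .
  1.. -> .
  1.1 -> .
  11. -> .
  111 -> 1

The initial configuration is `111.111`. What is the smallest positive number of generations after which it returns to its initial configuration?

11...11
1..11.1
..1....
111.111

4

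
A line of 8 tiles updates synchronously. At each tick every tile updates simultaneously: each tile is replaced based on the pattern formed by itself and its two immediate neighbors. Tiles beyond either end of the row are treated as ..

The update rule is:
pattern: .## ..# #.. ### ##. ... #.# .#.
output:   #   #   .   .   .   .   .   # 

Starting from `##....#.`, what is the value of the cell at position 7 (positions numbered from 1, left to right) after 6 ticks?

#....##.
#...##..
#..##...
#.##....
#.#.....
#.#.....
position 7 holds .

.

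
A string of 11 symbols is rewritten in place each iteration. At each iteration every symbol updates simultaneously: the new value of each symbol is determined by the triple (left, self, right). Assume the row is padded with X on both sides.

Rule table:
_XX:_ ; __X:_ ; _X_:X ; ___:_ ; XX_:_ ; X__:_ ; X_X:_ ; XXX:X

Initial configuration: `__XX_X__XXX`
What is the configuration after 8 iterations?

_____X_____

_____X___XX
_____X____X
_____X_____
_____X_____  (fixed point — unchanged through iteration 8)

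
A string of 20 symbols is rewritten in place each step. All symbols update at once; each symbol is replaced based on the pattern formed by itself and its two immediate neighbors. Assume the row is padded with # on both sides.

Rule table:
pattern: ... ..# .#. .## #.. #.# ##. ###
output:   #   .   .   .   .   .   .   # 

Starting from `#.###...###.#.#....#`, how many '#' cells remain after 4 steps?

step 1: ...#..#..#......##..
step 2: .#.........####.....
step 3: ...#######..##..###.
step 4: .#..#####........#..
count of #: 7

7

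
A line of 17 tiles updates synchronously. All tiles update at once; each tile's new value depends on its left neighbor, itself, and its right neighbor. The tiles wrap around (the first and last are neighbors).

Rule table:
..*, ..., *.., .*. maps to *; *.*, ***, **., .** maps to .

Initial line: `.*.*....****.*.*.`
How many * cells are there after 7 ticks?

**.*****.....*.**
........******...
********......***
........******...  (repeats tick 2; period 2)
tick 7: ********......***
count of *: 11

11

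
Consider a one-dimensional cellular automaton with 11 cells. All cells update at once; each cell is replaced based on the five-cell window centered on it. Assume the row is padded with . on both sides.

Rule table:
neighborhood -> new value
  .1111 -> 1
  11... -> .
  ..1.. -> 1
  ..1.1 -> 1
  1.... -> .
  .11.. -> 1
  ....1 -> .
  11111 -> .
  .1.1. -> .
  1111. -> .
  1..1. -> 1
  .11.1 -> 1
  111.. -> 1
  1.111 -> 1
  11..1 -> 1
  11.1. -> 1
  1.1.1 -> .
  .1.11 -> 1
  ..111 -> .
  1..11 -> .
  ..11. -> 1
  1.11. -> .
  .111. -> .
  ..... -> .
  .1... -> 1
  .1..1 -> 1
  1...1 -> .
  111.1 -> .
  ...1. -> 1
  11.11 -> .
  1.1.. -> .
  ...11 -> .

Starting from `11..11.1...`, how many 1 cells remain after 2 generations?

3

111.111.1..
....1..1.1.
count of 1: 3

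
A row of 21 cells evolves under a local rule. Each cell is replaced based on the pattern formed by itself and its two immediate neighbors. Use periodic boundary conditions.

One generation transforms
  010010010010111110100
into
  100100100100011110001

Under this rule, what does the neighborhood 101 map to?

At position 11 the neighborhood is 101; the next row has 0 there.

0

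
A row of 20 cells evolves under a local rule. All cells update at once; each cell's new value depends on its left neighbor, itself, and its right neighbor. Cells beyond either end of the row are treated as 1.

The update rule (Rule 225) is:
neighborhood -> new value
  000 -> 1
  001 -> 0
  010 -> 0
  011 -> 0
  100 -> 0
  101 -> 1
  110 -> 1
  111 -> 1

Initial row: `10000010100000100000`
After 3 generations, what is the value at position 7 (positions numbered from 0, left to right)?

10111001001110001110
11011000000110100111
11101011110011000011
position 7 holds 1

1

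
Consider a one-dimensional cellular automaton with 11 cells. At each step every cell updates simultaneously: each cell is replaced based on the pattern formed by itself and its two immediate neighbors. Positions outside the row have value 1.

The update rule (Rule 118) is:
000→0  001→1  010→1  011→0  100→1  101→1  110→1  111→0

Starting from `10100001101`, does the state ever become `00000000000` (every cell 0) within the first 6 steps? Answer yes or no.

step 1: 11110010110
step 2: 00011111011
step 3: 10100001100
step 4: 11110010111
step 5: 00011111000
step 6: 10100001101
step 6 is 10100001101, still not uniform 0

no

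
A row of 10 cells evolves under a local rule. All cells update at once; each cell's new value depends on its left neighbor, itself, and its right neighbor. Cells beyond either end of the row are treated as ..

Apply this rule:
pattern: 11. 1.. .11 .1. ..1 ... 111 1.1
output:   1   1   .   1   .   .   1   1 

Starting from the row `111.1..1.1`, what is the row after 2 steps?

..11111.11

.11111.111
..11111.11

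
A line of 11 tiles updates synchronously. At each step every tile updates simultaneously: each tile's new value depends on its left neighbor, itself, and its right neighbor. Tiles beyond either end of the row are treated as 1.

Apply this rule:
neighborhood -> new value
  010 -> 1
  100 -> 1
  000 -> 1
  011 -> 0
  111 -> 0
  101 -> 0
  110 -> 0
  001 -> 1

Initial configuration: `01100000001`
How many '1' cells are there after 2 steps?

00011111110
11100000000
count of 1: 3

3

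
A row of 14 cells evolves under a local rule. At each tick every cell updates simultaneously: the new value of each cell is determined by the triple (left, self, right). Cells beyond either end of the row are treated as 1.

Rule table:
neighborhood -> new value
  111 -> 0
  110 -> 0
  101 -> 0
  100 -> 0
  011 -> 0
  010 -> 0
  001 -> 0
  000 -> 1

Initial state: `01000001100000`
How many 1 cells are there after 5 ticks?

tick 1: 00011100001110
tick 2: 01000001100000  (repeats tick 0; period 2)
tick 5: 00011100001110
count of 1: 6

6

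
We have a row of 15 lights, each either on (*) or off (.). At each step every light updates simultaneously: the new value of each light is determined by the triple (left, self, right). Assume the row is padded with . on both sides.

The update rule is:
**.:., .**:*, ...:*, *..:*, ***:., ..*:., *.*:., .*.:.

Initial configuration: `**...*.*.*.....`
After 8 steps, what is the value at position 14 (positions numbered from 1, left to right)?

*

step 1: *.**......*****
step 2: ..*.*****.*....
step 3: *...*......****
step 4: .**..*****.*...
step 5: .*.*.*......***
step 6: ......*****.*..
step 7: *****.*......**
step 8: *......*****.*.
position 14 holds *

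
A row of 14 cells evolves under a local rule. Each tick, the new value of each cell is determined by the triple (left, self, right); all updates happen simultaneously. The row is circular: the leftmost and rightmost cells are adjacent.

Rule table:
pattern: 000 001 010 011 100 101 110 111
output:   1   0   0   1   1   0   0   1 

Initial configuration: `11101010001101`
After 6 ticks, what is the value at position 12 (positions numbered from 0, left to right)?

tick 1: 11000001101001
tick 2: 10111101000101
tick 3: 00111000110001
tick 4: 10110110101100
tick 5: 00100100001010
tick 6: 10010011100001
position 12 holds 0

0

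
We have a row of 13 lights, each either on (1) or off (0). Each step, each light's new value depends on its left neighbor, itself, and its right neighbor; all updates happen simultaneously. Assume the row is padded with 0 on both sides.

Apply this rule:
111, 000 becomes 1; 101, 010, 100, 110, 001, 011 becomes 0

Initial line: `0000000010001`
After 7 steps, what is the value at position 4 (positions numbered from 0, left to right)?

step 1: 1111111000100
step 2: 0111110010001
step 3: 0011100000100
step 4: 1001001110001
step 5: 0000000100100
step 6: 1111110000001
step 7: 0111100111100
position 4 holds 1

1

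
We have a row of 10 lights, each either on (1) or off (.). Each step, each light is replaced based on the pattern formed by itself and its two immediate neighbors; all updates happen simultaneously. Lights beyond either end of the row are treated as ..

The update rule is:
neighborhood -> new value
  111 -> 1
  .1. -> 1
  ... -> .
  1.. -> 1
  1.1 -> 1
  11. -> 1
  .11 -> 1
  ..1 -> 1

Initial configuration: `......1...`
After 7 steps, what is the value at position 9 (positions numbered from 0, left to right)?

.....111..
....11111.
...1111111
..11111111
.111111111
1111111111
1111111111
position 9 holds 1

1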